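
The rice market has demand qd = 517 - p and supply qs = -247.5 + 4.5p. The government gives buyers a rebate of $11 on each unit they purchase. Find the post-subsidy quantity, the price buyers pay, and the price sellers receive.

q' = 387; buyers pay $130; sellers receive $141

Pre-subsidy: 517 - p = -247.5 + 4.5p gives p* = 139, q* = 378.
With the rebate, buyers effectively pay pb = ps − 11, where ps is the price sellers receive.
Demand in terms of ps becomes qd = 517 − 1(ps − 11) = 528 - ps. Setting this equal to supply: 528 - ps = -247.5 + 4.5ps, so ps = 141.
Buyers pay pb = 141 − 11 = 130; q' = -247.5 + 4.5·141 = 387.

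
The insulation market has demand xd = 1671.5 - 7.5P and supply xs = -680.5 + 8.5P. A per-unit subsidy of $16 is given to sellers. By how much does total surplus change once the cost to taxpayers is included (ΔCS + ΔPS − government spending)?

Pre-subsidy: 1671.5 - 7.5P = -680.5 + 8.5P gives P* = 147, x* = 569.
With the subsidy, sellers receive Ps = Pb + 16 for each unit, where Pb is the price buyers pay.
Supply in terms of Pb becomes xs = -680.5 + 8.5(Pb + 16) = -544.5 + 8.5Pb. Setting this equal to demand: 1671.5 - 7.5Pb = -544.5 + 8.5Pb, so Pb = 138.5.
Sellers receive Ps = 138.5 + 16 = 154.5; x' = 1671.5 − 7.5·138.5 = 632.75.
ΔCS = ½(569 + 632.75)(147 − 138.5) = 5107.4375; ΔPS = ½(569 + 632.75)(154.5 − 147) = 4506.5625.
Government spending = 16 × 632.75 = 10124.
Net change = 5107.4375 + 4506.5625 − 10124 = -510. The loss equals the DWL triangle ½·16·63.75.

Net change in total surplus = -$510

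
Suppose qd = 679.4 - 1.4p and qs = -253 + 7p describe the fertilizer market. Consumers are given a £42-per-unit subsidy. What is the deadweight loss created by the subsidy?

Deadweight loss = £1029

Pre-subsidy: 679.4 - 1.4p = -253 + 7p gives p* = 111, q* = 524.
With the rebate, buyers effectively pay pb = ps − 42, where ps is the price sellers receive.
Demand in terms of ps becomes qd = 679.4 − 1.4(ps − 42) = 738.2 - 1.4ps. Setting this equal to supply: 738.2 - 1.4ps = -253 + 7ps, so ps = 118.
Buyers pay pb = 118 − 42 = 76; q' = -253 + 7·118 = 573.
The subsidy expands output by 573 − 524 = 49 past the efficient level; on those units the gap between marginal cost and willingness to pay runs from 0 up to 42.
DWL = ½ × 42 × 49 = 1029.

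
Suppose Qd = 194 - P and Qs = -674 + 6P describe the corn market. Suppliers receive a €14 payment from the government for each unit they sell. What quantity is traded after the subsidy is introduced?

Pre-subsidy: 194 - P = -674 + 6P gives P* = 124, Q* = 70.
With the subsidy, sellers receive Ps = Pb + 14 for each unit, where Pb is the price buyers pay.
Supply in terms of Pb becomes Qs = -674 + 6(Pb + 14) = -590 + 6Pb. Setting this equal to demand: 194 - Pb = -590 + 6Pb, so Pb = 112.
Sellers receive Ps = 112 + 14 = 126; Q' = 194 − 1·112 = 82.

Q' = 82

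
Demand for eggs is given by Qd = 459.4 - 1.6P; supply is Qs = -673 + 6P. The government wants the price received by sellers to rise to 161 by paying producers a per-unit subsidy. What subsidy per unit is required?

Required subsidy s = 57 per unit

At a seller price of 161, quantity supplied is -673 + 6·161 = 293.
Buyers absorb 293 only when they pay Pb with 459.4 − 1.6·Pb = 293, i.e. Pb = 104.
s = Ps − Pb = 161 − 104 = 57.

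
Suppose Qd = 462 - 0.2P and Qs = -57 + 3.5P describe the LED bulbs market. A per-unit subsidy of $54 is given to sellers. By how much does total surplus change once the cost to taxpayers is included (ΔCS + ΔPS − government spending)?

Pre-subsidy: 462 - 0.2P = -57 + 3.5P gives P* = 5190/37, Q* = 16056/37.
With the subsidy, sellers receive Ps = Pb + 54 for each unit, where Pb is the price buyers pay.
Supply in terms of Pb becomes Qs = -57 + 3.5(Pb + 54) = 132 + 3.5Pb. Setting this equal to demand: 462 - 0.2Pb = 132 + 3.5Pb, so Pb = 3300/37.
Sellers receive Ps = 3300/37 + 54 = 5298/37; Q' = 462 − 0.2·(3300/37) = 16434/37.
ΔCS = ½(16056/37 + 16434/37)(5190/37 − 3300/37) = 30703050/1369; ΔPS = ½(16056/37 + 16434/37)(5298/37 − 5190/37) = 1754460/1369.
Government spending = 54 × 16434/37 = 887436/37.
Net change = 30703050/1369 + 1754460/1369 − 887436/37 = -10206/37. The loss equals the DWL triangle ½·54·378/37.

Net change in total surplus = -10206/37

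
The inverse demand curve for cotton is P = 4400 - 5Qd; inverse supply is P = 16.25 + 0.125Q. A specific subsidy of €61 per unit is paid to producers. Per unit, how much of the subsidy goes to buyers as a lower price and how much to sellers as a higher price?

Pre-subsidy: 4400 - 5Q = 16.25 + 0.125Q gives Q* = 35070/41 and P* = 5050/41.
With the subsidy, sellers receive Ps = Pb + 61 for each unit, where Pb is the price buyers pay.
On the curves, Pb = 4400 - 5Q and Ps = 16.25 + 0.125Q; the wedge Ps − Pb = 61 gives 16.25 + 0.125Q − (4400 - 5Q) = 61, so Q' = 35558/41.
Then Pb = 4400 − 5·(35558/41) = 2610/41 and Ps = 16.25 + 0.125·(35558/41) = 5111/41.
Buyers' price falls by P* − Pb = 5050/41 − 2610/41 = 2440/41; sellers' price rises by Ps − P* = 5111/41 − 5050/41 = 61/41.

Buyers gain 2440/41 per unit; sellers gain 61/41 per unit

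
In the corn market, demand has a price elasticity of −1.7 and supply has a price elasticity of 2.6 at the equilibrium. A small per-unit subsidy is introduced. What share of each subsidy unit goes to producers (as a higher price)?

Producer share = 17/43

For a small subsidy around the equilibrium, the benefit split depends on the relative slopes, which at a point are proportional to the elasticities.
Buyer share = εs/(εs + |εd|) = 2.6/(2.6 + 1.7) = 26/43; seller share = |εd|/(εs + |εd|) = 17/43.
So producers capture 17/43 of the subsidy.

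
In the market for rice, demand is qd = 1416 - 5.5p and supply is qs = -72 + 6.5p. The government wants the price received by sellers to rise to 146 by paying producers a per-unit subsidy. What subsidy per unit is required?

Required subsidy s = 48 per unit

At a seller price of 146, quantity supplied is -72 + 6.5·146 = 877.
Buyers absorb 877 only when they pay pb with 1416 − 5.5·pb = 877, i.e. pb = 98.
s = ps − pb = 146 − 98 = 48.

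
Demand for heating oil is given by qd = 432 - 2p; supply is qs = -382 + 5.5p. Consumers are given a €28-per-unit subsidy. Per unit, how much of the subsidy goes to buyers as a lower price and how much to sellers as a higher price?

Buyers gain 308/15 per unit; sellers gain 112/15 per unit

Pre-subsidy: 432 - 2p = -382 + 5.5p gives p* = 1628/15, q* = 3224/15.
With the rebate, buyers effectively pay pb = ps − 28, where ps is the price sellers receive.
Demand in terms of ps becomes qd = 432 − 2(ps − 28) = 488 - 2ps. Setting this equal to supply: 488 - 2ps = -382 + 5.5ps, so ps = 116.
Buyers pay pb = 116 − 28 = 88; q' = -382 + 5.5·116 = 256.
Buyers' price falls by p* − pb = 1628/15 − 88 = 308/15; sellers' price rises by ps − p* = 116 − 1628/15 = 112/15.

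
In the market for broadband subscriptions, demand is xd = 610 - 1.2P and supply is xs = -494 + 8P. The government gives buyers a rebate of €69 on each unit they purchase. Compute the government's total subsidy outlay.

Government cost = €37122

Pre-subsidy: 610 - 1.2P = -494 + 8P gives P* = 120, x* = 466.
With the rebate, buyers effectively pay Pb = Ps − 69, where Ps is the price sellers receive.
Demand in terms of Ps becomes xd = 610 − 1.2(Ps − 69) = 692.8 - 1.2Ps. Setting this equal to supply: 692.8 - 1.2Ps = -494 + 8Ps, so Ps = 129.
Buyers pay Pb = 129 − 69 = 60; x' = -494 + 8·129 = 538.
Government outlay = subsidy × quantity = 69 × 538 = 37122.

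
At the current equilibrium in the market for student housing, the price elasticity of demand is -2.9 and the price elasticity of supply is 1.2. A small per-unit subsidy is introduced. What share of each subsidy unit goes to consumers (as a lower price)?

Consumer share = 12/41

For a small subsidy around the equilibrium, the benefit split depends on the relative slopes, which at a point are proportional to the elasticities.
Buyer share = εs/(εs + |εd|) = 1.2/(1.2 + 2.9) = 12/41; seller share = |εd|/(εs + |εd|) = 29/41.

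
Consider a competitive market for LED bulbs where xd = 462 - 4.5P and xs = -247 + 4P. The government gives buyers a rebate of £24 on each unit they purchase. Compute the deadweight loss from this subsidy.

Pre-subsidy: 462 - 4.5P = -247 + 4P gives P* = 1418/17, x* = 1473/17.
With the rebate, buyers effectively pay Pb = Ps − 24, where Ps is the price sellers receive.
Demand in terms of Ps becomes xd = 462 − 4.5(Ps − 24) = 570 - 4.5Ps. Setting this equal to supply: 570 - 4.5Ps = -247 + 4Ps, so Ps = 1634/17.
Buyers pay Pb = 1634/17 − 24 = 1226/17; x' = -247 + 4·(1634/17) = 2337/17.
The subsidy expands output by 2337/17 − 1473/17 = 864/17 past the efficient level; on those units the gap between marginal cost and willingness to pay runs from 0 up to 24.
DWL = ½ × 24 × 864/17 = 10368/17.

Deadweight loss = 10368/17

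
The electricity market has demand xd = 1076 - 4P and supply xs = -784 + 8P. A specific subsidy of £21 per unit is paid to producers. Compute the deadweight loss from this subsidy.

Deadweight loss = £588

Pre-subsidy: 1076 - 4P = -784 + 8P gives P* = 155, x* = 456.
With the subsidy, sellers receive Ps = Pb + 21 for each unit, where Pb is the price buyers pay.
Supply in terms of Pb becomes xs = -784 + 8(Pb + 21) = -616 + 8Pb. Setting this equal to demand: 1076 - 4Pb = -616 + 8Pb, so Pb = 141.
Sellers receive Ps = 141 + 21 = 162; x' = 1076 − 4·141 = 512.
The subsidy expands output by 512 − 456 = 56 past the efficient level; on those units the gap between marginal cost and willingness to pay runs from 0 up to 21.
DWL = ½ × 21 × 56 = 588.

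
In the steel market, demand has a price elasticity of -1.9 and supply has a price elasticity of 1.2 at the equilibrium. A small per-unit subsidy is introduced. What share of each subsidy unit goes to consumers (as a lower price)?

For a small subsidy around the equilibrium, the benefit split depends on the relative slopes, which at a point are proportional to the elasticities.
Buyer share = εs/(εs + |εd|) = 1.2/(1.2 + 1.9) = 12/31; seller share = |εd|/(εs + |εd|) = 19/31.

Consumer share = 12/31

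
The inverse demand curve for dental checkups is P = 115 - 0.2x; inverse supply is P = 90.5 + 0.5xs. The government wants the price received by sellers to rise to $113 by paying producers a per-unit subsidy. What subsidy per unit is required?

At a seller price of 113, quantity supplied is -181 + 2·113 = 45.
Buyers absorb 45 only when they pay Pb = 115 − 0.2·45 = 106.
s = Ps − Pb = 113 − 106 = 7.

Required subsidy s = $7 per unit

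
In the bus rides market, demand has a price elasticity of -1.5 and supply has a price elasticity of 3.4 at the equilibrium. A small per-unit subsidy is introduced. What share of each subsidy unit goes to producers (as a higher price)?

For a small subsidy around the equilibrium, the benefit split depends on the relative slopes, which at a point are proportional to the elasticities.
Buyer share = εs/(εs + |εd|) = 3.4/(3.4 + 1.5) = 34/49; seller share = |εd|/(εs + |εd|) = 15/49.
So producers capture 15/49 of the subsidy.

Producer share = 15/49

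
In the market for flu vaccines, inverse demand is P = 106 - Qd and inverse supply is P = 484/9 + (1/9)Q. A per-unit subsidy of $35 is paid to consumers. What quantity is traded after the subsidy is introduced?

Q' = 78.5

Pre-subsidy: 106 - Q = 484/9 + (1/9)Q gives Q* = 47 and P* = 59.
With the rebate, buyers effectively pay Pb = Ps − 35, where Ps is the price sellers receive.
On the curves, Pb = 106 - Q and Ps = 484/9 + (1/9)Q; the wedge Ps − Pb = 35 gives 484/9 + (1/9)Q − (106 - Q) = 35, so Q' = 78.5.
Then Pb = 106 − 1·78.5 = 27.5 and Ps = 484/9 + (1/9)·78.5 = 62.5.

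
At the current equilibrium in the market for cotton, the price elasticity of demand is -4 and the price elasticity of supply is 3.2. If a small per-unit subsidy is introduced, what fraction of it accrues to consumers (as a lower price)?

Consumer share = 4/9

For a small subsidy around the equilibrium, the benefit split depends on the relative slopes, which at a point are proportional to the elasticities.
Buyer share = εs/(εs + |εd|) = 3.2/(3.2 + 4) = 4/9; seller share = |εd|/(εs + |εd|) = 5/9.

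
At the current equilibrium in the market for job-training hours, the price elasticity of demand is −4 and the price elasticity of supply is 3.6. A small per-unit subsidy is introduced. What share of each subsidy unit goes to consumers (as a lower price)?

Consumer share = 9/19

For a small subsidy around the equilibrium, the benefit split depends on the relative slopes, which at a point are proportional to the elasticities.
Buyer share = εs/(εs + |εd|) = 3.6/(3.6 + 4) = 9/19; seller share = |εd|/(εs + |εd|) = 10/19.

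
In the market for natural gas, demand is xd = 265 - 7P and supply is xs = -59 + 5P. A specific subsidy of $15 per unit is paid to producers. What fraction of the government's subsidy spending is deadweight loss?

Pre-subsidy: 265 - 7P = -59 + 5P gives P* = 27, x* = 76.
With the subsidy, sellers receive Ps = Pb + 15 for each unit, where Pb is the price buyers pay.
Supply in terms of Pb becomes xs = -59 + 5(Pb + 15) = 16 + 5Pb. Setting this equal to demand: 265 - 7Pb = 16 + 5Pb, so Pb = 20.75.
Sellers receive Ps = 20.75 + 15 = 35.75; x' = 265 − 7·20.75 = 119.75.
ΔCS = ½(76 + 119.75)(27 − 20.75) = 611.71875; ΔPS = ½(76 + 119.75)(35.75 − 27) = 856.40625.
Government spending = 15 × 119.75 = 1796.25.
DWL = ½ × 15 × (119.75 − 76) = 328.125; fraction = 328.125 / 1796.25 = 175/958.

DWL / government spending = 175/958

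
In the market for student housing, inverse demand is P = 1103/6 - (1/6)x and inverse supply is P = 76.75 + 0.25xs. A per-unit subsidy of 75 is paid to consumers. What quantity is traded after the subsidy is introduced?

x' = 437

Pre-subsidy: 1103/6 - (1/6)x = 76.75 + 0.25x gives x* = 257 and P* = 141.
With the rebate, buyers effectively pay Pb = Ps − 75, where Ps is the price sellers receive.
On the curves, Pb = 1103/6 - (1/6)x and Ps = 76.75 + 0.25x; the wedge Ps − Pb = 75 gives 76.75 + 0.25x − (1103/6 - (1/6)x) = 75, so x' = 437.
Then Pb = 1103/6 − (1/6)·437 = 111 and Ps = 76.75 + 0.25·437 = 186.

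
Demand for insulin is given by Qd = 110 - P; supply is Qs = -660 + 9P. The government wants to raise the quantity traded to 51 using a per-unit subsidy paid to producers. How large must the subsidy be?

Required subsidy s = 20 per unit

At Q = 51, invert demand for the buyer price: Pb = (110 − 51)/1 = 59; invert supply for the seller price: Ps = (51 − (-660))/9 = 79.
The subsidy must fill the gap: s = Ps − Pb = 79 − 59 = 20.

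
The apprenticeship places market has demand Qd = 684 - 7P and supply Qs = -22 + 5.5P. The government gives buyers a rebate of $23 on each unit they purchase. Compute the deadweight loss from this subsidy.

Deadweight loss = $814.66

Pre-subsidy: 684 - 7P = -22 + 5.5P gives P* = 56.48, Q* = 288.64.
With the rebate, buyers effectively pay Pb = Ps − 23, where Ps is the price sellers receive.
Demand in terms of Ps becomes Qd = 684 − 7(Ps − 23) = 845 - 7Ps. Setting this equal to supply: 845 - 7Ps = -22 + 5.5Ps, so Ps = 69.36.
Buyers pay Pb = 69.36 − 23 = 46.36; Q' = -22 + 5.5·69.36 = 359.48.
The subsidy expands output by 359.48 − 288.64 = 70.84 past the efficient level; on those units the gap between marginal cost and willingness to pay runs from 0 up to 23.
DWL = ½ × 23 × 70.84 = 814.66.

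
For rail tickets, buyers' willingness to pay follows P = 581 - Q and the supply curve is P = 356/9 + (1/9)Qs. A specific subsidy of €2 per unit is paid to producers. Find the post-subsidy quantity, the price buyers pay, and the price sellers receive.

Q' = 489.1; buyers pay €91.9; sellers receive €93.9

Pre-subsidy: 581 - Q = 356/9 + (1/9)Q gives Q* = 487.3 and P* = 93.7.
With the subsidy, sellers receive Ps = Pb + 2 for each unit, where Pb is the price buyers pay.
On the curves, Pb = 581 - Q and Ps = 356/9 + (1/9)Q; the wedge Ps − Pb = 2 gives 356/9 + (1/9)Q − (581 - Q) = 2, so Q' = 489.1.
Then Pb = 581 − 1·489.1 = 91.9 and Ps = 356/9 + (1/9)·489.1 = 93.9.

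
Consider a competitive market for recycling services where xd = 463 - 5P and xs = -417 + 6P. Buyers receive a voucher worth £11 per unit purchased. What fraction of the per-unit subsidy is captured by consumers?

Pre-subsidy: 463 - 5P = -417 + 6P gives P* = 80, x* = 63.
With the rebate, buyers effectively pay Pb = Ps − 11, where Ps is the price sellers receive.
Demand in terms of Ps becomes xd = 463 − 5(Ps − 11) = 518 - 5Ps. Setting this equal to supply: 518 - 5Ps = -417 + 6Ps, so Ps = 85.
Buyers pay Pb = 85 − 11 = 74; x' = -417 + 6·85 = 93.
Buyers' price falls by P* − Pb = 80 − 74 = 6; sellers' price rises by Ps − P* = 85 − 80 = 5.
So consumers capture 6/11 = 6/11 of each unit of subsidy.

Consumer share = 6/11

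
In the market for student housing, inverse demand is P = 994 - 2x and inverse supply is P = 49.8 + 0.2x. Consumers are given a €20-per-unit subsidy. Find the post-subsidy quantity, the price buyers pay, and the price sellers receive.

x' = 4821/11; buyers pay 1292/11; sellers receive 1512/11

Pre-subsidy: 994 - 2x = 49.8 + 0.2x gives x* = 4721/11 and P* = 1492/11.
With the rebate, buyers effectively pay Pb = Ps − 20, where Ps is the price sellers receive.
On the curves, Pb = 994 - 2x and Ps = 49.8 + 0.2x; the wedge Ps − Pb = 20 gives 49.8 + 0.2x − (994 - 2x) = 20, so x' = 4821/11.
Then Pb = 994 − 2·(4821/11) = 1292/11 and Ps = 49.8 + 0.2·(4821/11) = 1512/11.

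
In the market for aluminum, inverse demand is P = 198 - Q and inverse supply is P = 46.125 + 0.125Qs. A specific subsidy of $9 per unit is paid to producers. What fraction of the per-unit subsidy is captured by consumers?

Pre-subsidy: 198 - Q = 46.125 + 0.125Q gives Q* = 135 and P* = 63.
With the subsidy, sellers receive Ps = Pb + 9 for each unit, where Pb is the price buyers pay.
On the curves, Pb = 198 - Q and Ps = 46.125 + 0.125Q; the wedge Ps − Pb = 9 gives 46.125 + 0.125Q − (198 - Q) = 9, so Q' = 143.
Then Pb = 198 − 1·143 = 55 and Ps = 46.125 + 0.125·143 = 64.
Buyers' price falls by P* − Pb = 63 − 55 = 8; sellers' price rises by Ps − P* = 64 − 63 = 1.
So consumers capture 8/9 = 8/9 of each unit of subsidy.

Consumer share = 8/9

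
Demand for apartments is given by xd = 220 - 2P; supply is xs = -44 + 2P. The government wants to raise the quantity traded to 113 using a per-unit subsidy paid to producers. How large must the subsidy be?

Required subsidy s = 25 per unit

At x = 113, invert demand for the buyer price: Pb = (220 − 113)/2 = 53.5; invert supply for the seller price: Ps = (113 − (-44))/2 = 78.5.
The subsidy must fill the gap: s = Ps − Pb = 78.5 − 53.5 = 25.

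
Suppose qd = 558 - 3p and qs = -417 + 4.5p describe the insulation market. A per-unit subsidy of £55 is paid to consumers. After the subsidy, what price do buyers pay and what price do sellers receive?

Pre-subsidy: 558 - 3p = -417 + 4.5p gives p* = 130, q* = 168.
With the rebate, buyers effectively pay pb = ps − 55, where ps is the price sellers receive.
Demand in terms of ps becomes qd = 558 − 3(ps − 55) = 723 - 3ps. Setting this equal to supply: 723 - 3ps = -417 + 4.5ps, so ps = 152.
Buyers pay pb = 152 − 55 = 97; q' = -417 + 4.5·152 = 267.

Buyers pay £97; sellers receive £152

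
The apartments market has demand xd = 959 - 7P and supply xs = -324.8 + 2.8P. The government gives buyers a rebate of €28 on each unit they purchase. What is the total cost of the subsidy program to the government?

Government cost = €2744

Pre-subsidy: 959 - 7P = -324.8 + 2.8P gives P* = 131, x* = 42.
With the rebate, buyers effectively pay Pb = Ps − 28, where Ps is the price sellers receive.
Demand in terms of Ps becomes xd = 959 − 7(Ps − 28) = 1155 - 7Ps. Setting this equal to supply: 1155 - 7Ps = -324.8 + 2.8Ps, so Ps = 151.
Buyers pay Pb = 151 − 28 = 123; x' = -324.8 + 2.8·151 = 98.
Government outlay = subsidy × quantity = 28 × 98 = 2744.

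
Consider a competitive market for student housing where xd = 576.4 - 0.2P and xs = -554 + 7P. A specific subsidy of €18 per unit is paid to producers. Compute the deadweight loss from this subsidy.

Pre-subsidy: 576.4 - 0.2P = -554 + 7P gives P* = 157, x* = 545.
With the subsidy, sellers receive Ps = Pb + 18 for each unit, where Pb is the price buyers pay.
Supply in terms of Pb becomes xs = -554 + 7(Pb + 18) = -428 + 7Pb. Setting this equal to demand: 576.4 - 0.2Pb = -428 + 7Pb, so Pb = 139.5.
Sellers receive Ps = 139.5 + 18 = 157.5; x' = 576.4 − 0.2·139.5 = 548.5.
The subsidy expands output by 548.5 − 545 = 3.5 past the efficient level; on those units the gap between marginal cost and willingness to pay runs from 0 up to 18.
DWL = ½ × 18 × 3.5 = 31.5.

Deadweight loss = €31.5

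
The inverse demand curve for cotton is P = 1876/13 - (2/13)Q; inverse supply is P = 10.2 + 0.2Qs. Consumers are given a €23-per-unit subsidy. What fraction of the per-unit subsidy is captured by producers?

Producer share = 13/23

Pre-subsidy: 1876/13 - (2/13)Q = 10.2 + 0.2Q gives Q* = 379 and P* = 86.
With the rebate, buyers effectively pay Pb = Ps − 23, where Ps is the price sellers receive.
On the curves, Pb = 1876/13 - (2/13)Q and Ps = 10.2 + 0.2Q; the wedge Ps − Pb = 23 gives 10.2 + 0.2Q − (1876/13 - (2/13)Q) = 23, so Q' = 444.
Then Pb = 1876/13 − (2/13)·444 = 76 and Ps = 10.2 + 0.2·444 = 99.
Buyers' price falls by P* − Pb = 86 − 76 = 10; sellers' price rises by Ps − P* = 99 − 86 = 13.
So producers capture 13/23 = 13/23 of each unit of subsidy.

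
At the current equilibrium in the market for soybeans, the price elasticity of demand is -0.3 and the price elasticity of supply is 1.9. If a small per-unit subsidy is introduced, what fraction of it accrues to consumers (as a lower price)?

For a small subsidy around the equilibrium, the benefit split depends on the relative slopes, which at a point are proportional to the elasticities.
Buyer share = εs/(εs + |εd|) = 1.9/(1.9 + 0.3) = 19/22; seller share = |εd|/(εs + |εd|) = 3/22.

Consumer share = 19/22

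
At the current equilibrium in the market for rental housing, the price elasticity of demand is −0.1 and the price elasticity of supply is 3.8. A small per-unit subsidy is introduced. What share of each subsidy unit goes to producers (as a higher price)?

Producer share = 1/39

For a small subsidy around the equilibrium, the benefit split depends on the relative slopes, which at a point are proportional to the elasticities.
Buyer share = εs/(εs + |εd|) = 3.8/(3.8 + 0.1) = 38/39; seller share = |εd|/(εs + |εd|) = 1/39.
So producers capture 1/39 of the subsidy.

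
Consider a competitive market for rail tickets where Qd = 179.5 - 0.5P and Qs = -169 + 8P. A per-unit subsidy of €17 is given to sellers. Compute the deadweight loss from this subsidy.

Pre-subsidy: 179.5 - 0.5P = -169 + 8P gives P* = 41, Q* = 159.
With the subsidy, sellers receive Ps = Pb + 17 for each unit, where Pb is the price buyers pay.
Supply in terms of Pb becomes Qs = -169 + 8(Pb + 17) = -33 + 8Pb. Setting this equal to demand: 179.5 - 0.5Pb = -33 + 8Pb, so Pb = 25.
Sellers receive Ps = 25 + 17 = 42; Q' = 179.5 − 0.5·25 = 167.
The subsidy expands output by 167 − 159 = 8 past the efficient level; on those units the gap between marginal cost and willingness to pay runs from 0 up to 17.
DWL = ½ × 17 × 8 = 68.

Deadweight loss = €68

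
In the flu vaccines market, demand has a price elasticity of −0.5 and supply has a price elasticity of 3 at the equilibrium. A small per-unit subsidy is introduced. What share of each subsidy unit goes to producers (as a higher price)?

Producer share = 1/7

For a small subsidy around the equilibrium, the benefit split depends on the relative slopes, which at a point are proportional to the elasticities.
Buyer share = εs/(εs + |εd|) = 3/(3 + 0.5) = 6/7; seller share = |εd|/(εs + |εd|) = 1/7.
So producers capture 1/7 of the subsidy.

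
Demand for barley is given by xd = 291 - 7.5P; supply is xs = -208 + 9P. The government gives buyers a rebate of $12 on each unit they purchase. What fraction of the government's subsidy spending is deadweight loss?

DWL / government spending = 135/623

Pre-subsidy: 291 - 7.5P = -208 + 9P gives P* = 998/33, x* = 706/11.
With the rebate, buyers effectively pay Pb = Ps − 12, where Ps is the price sellers receive.
Demand in terms of Ps becomes xd = 291 − 7.5(Ps − 12) = 381 - 7.5Ps. Setting this equal to supply: 381 - 7.5Ps = -208 + 9Ps, so Ps = 1178/33.
Buyers pay Pb = 1178/33 − 12 = 782/33; x' = -208 + 9·(1178/33) = 1246/11.
ΔCS = ½(706/11 + 1246/11)(998/33 − 782/33) = 70272/121; ΔPS = ½(706/11 + 1246/11)(1178/33 − 998/33) = 58560/121.
Government spending = 12 × 1246/11 = 14952/11.
DWL = ½ × 12 × (1246/11 − 706/11) = 3240/11; fraction = (3240/11) / (14952/11) = 135/623.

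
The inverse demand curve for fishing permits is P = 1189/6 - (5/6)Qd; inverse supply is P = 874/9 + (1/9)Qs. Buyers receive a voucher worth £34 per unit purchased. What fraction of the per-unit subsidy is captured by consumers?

Consumer share = 15/17

Pre-subsidy: 1189/6 - (5/6)Q = 874/9 + (1/9)Q gives Q* = 107 and P* = 109.
With the rebate, buyers effectively pay Pb = Ps − 34, where Ps is the price sellers receive.
On the curves, Pb = 1189/6 - (5/6)Q and Ps = 874/9 + (1/9)Q; the wedge Ps − Pb = 34 gives 874/9 + (1/9)Q − (1189/6 - (5/6)Q) = 34, so Q' = 143.
Then Pb = 1189/6 − (5/6)·143 = 79 and Ps = 874/9 + (1/9)·143 = 113.
Buyers' price falls by P* − Pb = 109 − 79 = 30; sellers' price rises by Ps − P* = 113 − 109 = 4.
So consumers capture 30/34 = 15/17 of each unit of subsidy.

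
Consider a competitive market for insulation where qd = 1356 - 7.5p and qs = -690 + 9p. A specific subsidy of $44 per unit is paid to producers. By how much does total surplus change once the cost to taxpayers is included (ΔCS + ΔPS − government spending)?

Pre-subsidy: 1356 - 7.5p = -690 + 9p gives p* = 124, q* = 426.
With the subsidy, sellers receive ps = pb + 44 for each unit, where pb is the price buyers pay.
Supply in terms of pb becomes qs = -690 + 9(pb + 44) = -294 + 9pb. Setting this equal to demand: 1356 - 7.5pb = -294 + 9pb, so pb = 100.
Sellers receive ps = 100 + 44 = 144; q' = 1356 − 7.5·100 = 606.
ΔCS = ½(426 + 606)(124 − 100) = 12384; ΔPS = ½(426 + 606)(144 − 124) = 10320.
Government spending = 44 × 606 = 26664.
Net change = 12384 + 10320 − 26664 = -3960. The loss equals the DWL triangle ½·44·180.

Net change in total surplus = -$3960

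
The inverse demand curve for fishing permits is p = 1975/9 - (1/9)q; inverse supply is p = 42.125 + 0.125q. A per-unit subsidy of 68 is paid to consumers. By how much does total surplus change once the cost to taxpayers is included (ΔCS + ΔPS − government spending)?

Net change in total surplus = -9792

Pre-subsidy: 1975/9 - (1/9)q = 42.125 + 0.125q gives q* = 751 and p* = 136.
With the rebate, buyers effectively pay pb = ps − 68, where ps is the price sellers receive.
On the curves, pb = 1975/9 - (1/9)q and ps = 42.125 + 0.125q; the wedge ps − pb = 68 gives 42.125 + 0.125q − (1975/9 - (1/9)q) = 68, so q' = 1039.
Then pb = 1975/9 − (1/9)·1039 = 104 and ps = 42.125 + 0.125·1039 = 172.
ΔCS = ½(751 + 1039)(136 − 104) = 28640; ΔPS = ½(751 + 1039)(172 − 136) = 32220.
Government spending = 68 × 1039 = 70652.
Net change = 28640 + 32220 − 70652 = -9792. The loss equals the DWL triangle ½·68·288.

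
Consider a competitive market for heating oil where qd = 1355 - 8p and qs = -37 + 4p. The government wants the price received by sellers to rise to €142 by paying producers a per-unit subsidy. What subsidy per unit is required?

Required subsidy s = €39 per unit

At a seller price of 142, quantity supplied is -37 + 4·142 = 531.
Buyers absorb 531 only when they pay pb with 1355 − 8·pb = 531, i.e. pb = 103.
s = ps − pb = 142 − 103 = 39.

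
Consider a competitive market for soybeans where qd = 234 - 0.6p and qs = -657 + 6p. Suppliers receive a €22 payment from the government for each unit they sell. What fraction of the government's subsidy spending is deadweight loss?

Pre-subsidy: 234 - 0.6p = -657 + 6p gives p* = 135, q* = 153.
With the subsidy, sellers receive ps = pb + 22 for each unit, where pb is the price buyers pay.
Supply in terms of pb becomes qs = -657 + 6(pb + 22) = -525 + 6pb. Setting this equal to demand: 234 - 0.6pb = -525 + 6pb, so pb = 115.
Sellers receive ps = 115 + 22 = 137; q' = 234 − 0.6·115 = 165.
ΔCS = ½(153 + 165)(135 − 115) = 3180; ΔPS = ½(153 + 165)(137 − 135) = 318.
Government spending = 22 × 165 = 3630.
DWL = ½ × 22 × (165 − 153) = 132; fraction = 132 / 3630 = 2/55.

DWL / government spending = 2/55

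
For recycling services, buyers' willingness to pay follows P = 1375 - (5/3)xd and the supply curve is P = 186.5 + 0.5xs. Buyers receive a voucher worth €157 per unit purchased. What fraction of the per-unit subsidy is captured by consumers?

Pre-subsidy: 1375 - (5/3)x = 186.5 + 0.5x gives x* = 7131/13 and P* = 5990/13.
With the rebate, buyers effectively pay Pb = Ps − 157, where Ps is the price sellers receive.
On the curves, Pb = 1375 - (5/3)x and Ps = 186.5 + 0.5x; the wedge Ps − Pb = 157 gives 186.5 + 0.5x − (1375 - (5/3)x) = 157, so x' = 621.
Then Pb = 1375 − (5/3)·621 = 340 and Ps = 186.5 + 0.5·621 = 497.
Buyers' price falls by P* − Pb = 5990/13 − 340 = 1570/13; sellers' price rises by Ps − P* = 497 − 5990/13 = 471/13.
So consumers capture (1570/13)/157 = 10/13 of each unit of subsidy.

Consumer share = 10/13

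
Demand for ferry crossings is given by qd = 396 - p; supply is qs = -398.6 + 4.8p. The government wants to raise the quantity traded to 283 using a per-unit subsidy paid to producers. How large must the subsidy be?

Required subsidy s = 29 per unit

At q = 283, invert demand for the buyer price: pb = (396 − 283)/1 = 113; invert supply for the seller price: ps = (283 − (-398.6))/4.8 = 142.
The subsidy must fill the gap: s = ps − pb = 142 − 113 = 29.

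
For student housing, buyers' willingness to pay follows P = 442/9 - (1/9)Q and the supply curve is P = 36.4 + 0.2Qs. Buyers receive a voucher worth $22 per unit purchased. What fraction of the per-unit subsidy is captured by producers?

Pre-subsidy: 442/9 - (1/9)Q = 36.4 + 0.2Q gives Q* = 286/7 and P* = 312/7.
With the rebate, buyers effectively pay Pb = Ps − 22, where Ps is the price sellers receive.
On the curves, Pb = 442/9 - (1/9)Q and Ps = 36.4 + 0.2Q; the wedge Ps − Pb = 22 gives 36.4 + 0.2Q − (442/9 - (1/9)Q) = 22, so Q' = 781/7.
Then Pb = 442/9 − (1/9)·(781/7) = 257/7 and Ps = 36.4 + 0.2·(781/7) = 411/7.
Buyers' price falls by P* − Pb = 312/7 − 257/7 = 55/7; sellers' price rises by Ps − P* = 411/7 − 312/7 = 99/7.
So producers capture (99/7)/22 = 9/14 of each unit of subsidy.

Producer share = 9/14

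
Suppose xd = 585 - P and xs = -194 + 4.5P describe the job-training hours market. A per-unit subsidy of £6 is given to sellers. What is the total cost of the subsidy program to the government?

Government cost = 29586/11

Pre-subsidy: 585 - P = -194 + 4.5P gives P* = 1558/11, x* = 4877/11.
With the subsidy, sellers receive Ps = Pb + 6 for each unit, where Pb is the price buyers pay.
Supply in terms of Pb becomes xs = -194 + 4.5(Pb + 6) = -167 + 4.5Pb. Setting this equal to demand: 585 - Pb = -167 + 4.5Pb, so Pb = 1504/11.
Sellers receive Ps = 1504/11 + 6 = 1570/11; x' = 585 − 1·(1504/11) = 4931/11.
Government outlay = subsidy × quantity = 6 × 4931/11 = 29586/11.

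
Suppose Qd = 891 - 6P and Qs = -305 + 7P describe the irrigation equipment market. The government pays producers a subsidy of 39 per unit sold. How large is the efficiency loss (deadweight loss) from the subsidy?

Deadweight loss = 2457

Pre-subsidy: 891 - 6P = -305 + 7P gives P* = 92, Q* = 339.
With the subsidy, sellers receive Ps = Pb + 39 for each unit, where Pb is the price buyers pay.
Supply in terms of Pb becomes Qs = -305 + 7(Pb + 39) = -32 + 7Pb. Setting this equal to demand: 891 - 6Pb = -32 + 7Pb, so Pb = 71.
Sellers receive Ps = 71 + 39 = 110; Q' = 891 − 6·71 = 465.
The subsidy expands output by 465 − 339 = 126 past the efficient level; on those units the gap between marginal cost and willingness to pay runs from 0 up to 39.
DWL = ½ × 39 × 126 = 2457.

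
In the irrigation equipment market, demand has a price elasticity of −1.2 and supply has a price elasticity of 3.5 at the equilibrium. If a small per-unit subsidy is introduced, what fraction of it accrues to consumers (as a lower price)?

For a small subsidy around the equilibrium, the benefit split depends on the relative slopes, which at a point are proportional to the elasticities.
Buyer share = εs/(εs + |εd|) = 3.5/(3.5 + 1.2) = 35/47; seller share = |εd|/(εs + |εd|) = 12/47.

Consumer share = 35/47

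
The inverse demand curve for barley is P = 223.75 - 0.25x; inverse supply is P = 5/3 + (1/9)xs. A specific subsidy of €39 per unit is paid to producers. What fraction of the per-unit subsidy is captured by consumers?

Consumer share = 9/13

Pre-subsidy: 223.75 - 0.25x = 5/3 + (1/9)x gives x* = 615 and P* = 70.
With the subsidy, sellers receive Ps = Pb + 39 for each unit, where Pb is the price buyers pay.
On the curves, Pb = 223.75 - 0.25x and Ps = 5/3 + (1/9)x; the wedge Ps − Pb = 39 gives 5/3 + (1/9)x − (223.75 - 0.25x) = 39, so x' = 723.
Then Pb = 223.75 − 0.25·723 = 43 and Ps = 5/3 + (1/9)·723 = 82.
Buyers' price falls by P* − Pb = 70 − 43 = 27; sellers' price rises by Ps − P* = 82 − 70 = 12.
So consumers capture 27/39 = 9/13 of each unit of subsidy.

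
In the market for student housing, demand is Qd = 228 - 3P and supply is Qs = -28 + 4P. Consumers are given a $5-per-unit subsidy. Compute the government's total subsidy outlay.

Government cost = 4440/7

Pre-subsidy: 228 - 3P = -28 + 4P gives P* = 256/7, Q* = 828/7.
With the rebate, buyers effectively pay Pb = Ps − 5, where Ps is the price sellers receive.
Demand in terms of Ps becomes Qd = 228 − 3(Ps − 5) = 243 - 3Ps. Setting this equal to supply: 243 - 3Ps = -28 + 4Ps, so Ps = 271/7.
Buyers pay Pb = 271/7 − 5 = 236/7; Q' = -28 + 4·(271/7) = 888/7.
Government outlay = subsidy × quantity = 5 × 888/7 = 4440/7.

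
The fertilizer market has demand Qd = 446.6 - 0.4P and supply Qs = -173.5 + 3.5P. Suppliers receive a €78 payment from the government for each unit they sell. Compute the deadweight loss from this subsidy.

Pre-subsidy: 446.6 - 0.4P = -173.5 + 3.5P gives P* = 159, Q* = 383.
With the subsidy, sellers receive Ps = Pb + 78 for each unit, where Pb is the price buyers pay.
Supply in terms of Pb becomes Qs = -173.5 + 3.5(Pb + 78) = 99.5 + 3.5Pb. Setting this equal to demand: 446.6 - 0.4Pb = 99.5 + 3.5Pb, so Pb = 89.
Sellers receive Ps = 89 + 78 = 167; Q' = 446.6 − 0.4·89 = 411.
The subsidy expands output by 411 − 383 = 28 past the efficient level; on those units the gap between marginal cost and willingness to pay runs from 0 up to 78.
DWL = ½ × 78 × 28 = 1092.

Deadweight loss = €1092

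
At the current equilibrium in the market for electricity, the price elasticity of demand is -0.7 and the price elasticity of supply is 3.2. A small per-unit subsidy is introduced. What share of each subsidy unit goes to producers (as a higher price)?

Producer share = 7/39

For a small subsidy around the equilibrium, the benefit split depends on the relative slopes, which at a point are proportional to the elasticities.
Buyer share = εs/(εs + |εd|) = 3.2/(3.2 + 0.7) = 32/39; seller share = |εd|/(εs + |εd|) = 7/39.
So producers capture 7/39 of the subsidy.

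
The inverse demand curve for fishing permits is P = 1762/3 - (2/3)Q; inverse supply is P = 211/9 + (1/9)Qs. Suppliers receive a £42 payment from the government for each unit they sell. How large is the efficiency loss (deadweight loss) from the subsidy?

Pre-subsidy: 1762/3 - (2/3)Q = 211/9 + (1/9)Q gives Q* = 725 and P* = 104.
With the subsidy, sellers receive Ps = Pb + 42 for each unit, where Pb is the price buyers pay.
On the curves, Pb = 1762/3 - (2/3)Q and Ps = 211/9 + (1/9)Q; the wedge Ps − Pb = 42 gives 211/9 + (1/9)Q − (1762/3 - (2/3)Q) = 42, so Q' = 779.
Then Pb = 1762/3 − (2/3)·779 = 68 and Ps = 211/9 + (1/9)·779 = 110.
The subsidy expands output by 779 − 725 = 54 past the efficient level; on those units the gap between marginal cost and willingness to pay runs from 0 up to 42.
DWL = ½ × 42 × 54 = 1134.

Deadweight loss = £1134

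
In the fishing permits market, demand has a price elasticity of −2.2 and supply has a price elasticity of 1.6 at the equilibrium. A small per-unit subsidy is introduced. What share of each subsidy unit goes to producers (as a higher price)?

Producer share = 11/19

For a small subsidy around the equilibrium, the benefit split depends on the relative slopes, which at a point are proportional to the elasticities.
Buyer share = εs/(εs + |εd|) = 1.6/(1.6 + 2.2) = 8/19; seller share = |εd|/(εs + |εd|) = 11/19.
So producers capture 11/19 of the subsidy.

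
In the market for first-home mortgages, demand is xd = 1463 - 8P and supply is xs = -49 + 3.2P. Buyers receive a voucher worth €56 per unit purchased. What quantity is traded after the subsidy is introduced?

Pre-subsidy: 1463 - 8P = -49 + 3.2P gives P* = 135, x* = 383.
With the rebate, buyers effectively pay Pb = Ps − 56, where Ps is the price sellers receive.
Demand in terms of Ps becomes xd = 1463 − 8(Ps − 56) = 1911 - 8Ps. Setting this equal to supply: 1911 - 8Ps = -49 + 3.2Ps, so Ps = 175.
Buyers pay Pb = 175 − 56 = 119; x' = -49 + 3.2·175 = 511.

x' = 511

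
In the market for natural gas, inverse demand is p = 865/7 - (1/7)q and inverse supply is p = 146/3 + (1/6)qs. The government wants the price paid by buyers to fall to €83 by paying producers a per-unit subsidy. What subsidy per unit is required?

At a buyer price of 83, quantity demanded is 865 − 7·83 = 284.
Sellers supply 284 only when they receive ps = 146/3 + (1/6)·284 = 96.
s = ps − pb = 96 − 83 = 13.

Required subsidy s = €13 per unit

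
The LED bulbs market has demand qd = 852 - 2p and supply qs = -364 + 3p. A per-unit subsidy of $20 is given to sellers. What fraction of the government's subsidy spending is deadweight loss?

Pre-subsidy: 852 - 2p = -364 + 3p gives p* = 243.2, q* = 365.6.
With the subsidy, sellers receive ps = pb + 20 for each unit, where pb is the price buyers pay.
Supply in terms of pb becomes qs = -364 + 3(pb + 20) = -304 + 3pb. Setting this equal to demand: 852 - 2pb = -304 + 3pb, so pb = 231.2.
Sellers receive ps = 231.2 + 20 = 251.2; q' = 852 − 2·231.2 = 389.6.
ΔCS = ½(365.6 + 389.6)(243.2 − 231.2) = 4531.2; ΔPS = ½(365.6 + 389.6)(251.2 − 243.2) = 3020.8.
Government spending = 20 × 389.6 = 7792.
DWL = ½ × 20 × (389.6 − 365.6) = 240; fraction = 240 / 7792 = 15/487.

DWL / government spending = 15/487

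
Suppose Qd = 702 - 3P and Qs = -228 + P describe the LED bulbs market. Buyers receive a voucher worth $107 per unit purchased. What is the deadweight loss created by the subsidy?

Deadweight loss = $4293.375

Pre-subsidy: 702 - 3P = -228 + P gives P* = 232.5, Q* = 4.5.
With the rebate, buyers effectively pay Pb = Ps − 107, where Ps is the price sellers receive.
Demand in terms of Ps becomes Qd = 702 − 3(Ps − 107) = 1023 - 3Ps. Setting this equal to supply: 1023 - 3Ps = -228 + Ps, so Ps = 312.75.
Buyers pay Pb = 312.75 − 107 = 205.75; Q' = -228 + 1·312.75 = 84.75.
The subsidy expands output by 84.75 − 4.5 = 80.25 past the efficient level; on those units the gap between marginal cost and willingness to pay runs from 0 up to 107.
DWL = ½ × 107 × 80.25 = 4293.375.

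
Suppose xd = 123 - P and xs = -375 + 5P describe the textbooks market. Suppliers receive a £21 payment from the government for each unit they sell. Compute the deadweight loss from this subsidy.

Pre-subsidy: 123 - P = -375 + 5P gives P* = 83, x* = 40.
With the subsidy, sellers receive Ps = Pb + 21 for each unit, where Pb is the price buyers pay.
Supply in terms of Pb becomes xs = -375 + 5(Pb + 21) = -270 + 5Pb. Setting this equal to demand: 123 - Pb = -270 + 5Pb, so Pb = 65.5.
Sellers receive Ps = 65.5 + 21 = 86.5; x' = 123 − 1·65.5 = 57.5.
The subsidy expands output by 57.5 − 40 = 17.5 past the efficient level; on those units the gap between marginal cost and willingness to pay runs from 0 up to 21.
DWL = ½ × 21 × 17.5 = 183.75.

Deadweight loss = £183.75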